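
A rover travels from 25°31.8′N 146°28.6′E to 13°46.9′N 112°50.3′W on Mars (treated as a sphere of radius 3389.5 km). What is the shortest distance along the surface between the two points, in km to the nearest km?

5527 km

With latitudes φ₁ = 25.530°, φ₂ = 13.782° and longitude difference Δλ = 100.685°:
cos c = sin φ₁ sin φ₂ + cos φ₁ cos φ₂ cos Δλ = (0.4310)(0.2382) + (0.9024)(0.9712)(-0.1854) = -0.05982,
so c = arccos(-0.05982) = 1.63065 rad.
Distance = R·c = 3389.5 × 1.6307 ≈ 5527 km.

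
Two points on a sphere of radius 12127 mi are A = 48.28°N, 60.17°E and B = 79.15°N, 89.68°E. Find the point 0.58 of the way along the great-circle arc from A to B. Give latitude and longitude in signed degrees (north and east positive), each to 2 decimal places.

66.74°, 68.29°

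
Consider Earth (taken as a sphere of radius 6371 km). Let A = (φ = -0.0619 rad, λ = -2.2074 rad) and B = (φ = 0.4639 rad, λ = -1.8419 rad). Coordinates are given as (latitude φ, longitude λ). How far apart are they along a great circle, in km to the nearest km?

4036 km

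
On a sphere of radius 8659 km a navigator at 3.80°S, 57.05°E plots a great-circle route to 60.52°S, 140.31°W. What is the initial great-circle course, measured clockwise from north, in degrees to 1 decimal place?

170.7°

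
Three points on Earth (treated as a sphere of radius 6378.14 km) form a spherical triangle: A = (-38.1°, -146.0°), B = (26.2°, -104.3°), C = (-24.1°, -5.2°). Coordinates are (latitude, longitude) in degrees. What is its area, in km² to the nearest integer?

77120217 km²

Side lengths (central angles): a = 1.8858, b = 1.8804, c = 1.3132 rad; semiperimeter s = 2.5397.
By l'Huilier's theorem, tan(E/4) = √[tan(s/2) tan((s−a)/2) tan((s−b)/2) tan((s−c)/2)], giving spherical excess E = 1.8957 rad.
Area = E·R² = 1.8957 × (6378.14)² ≈ 77120217 km².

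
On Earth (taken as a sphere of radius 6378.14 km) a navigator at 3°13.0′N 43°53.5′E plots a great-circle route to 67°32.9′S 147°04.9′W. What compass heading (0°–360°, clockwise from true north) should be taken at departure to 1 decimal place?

Δλ = 169.027° = 2.9501 rad.
y = sin Δλ · cos φ₂ = (0.1904)(0.3819) = 0.0727
x = cos φ₁ sin φ₂ − sin φ₁ cos φ₂ cos Δλ = (0.9984)(-0.9242) − (0.0561)(0.3819)(-0.9817) = -0.9017
θ = atan2(y, x) = 175.39°, so the bearing is 175.4°.

175.4°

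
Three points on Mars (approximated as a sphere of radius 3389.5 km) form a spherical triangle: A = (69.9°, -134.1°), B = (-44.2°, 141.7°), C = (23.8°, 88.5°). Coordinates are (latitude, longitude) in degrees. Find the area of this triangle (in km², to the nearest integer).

Side lengths (central angles): a = 1.4590, b = 1.4227, c = 2.2521 rad; semiperimeter s = 2.5669.
By l'Huilier's theorem, tan(E/4) = √[tan(s/2) tan((s−a)/2) tan((s−b)/2) tan((s−c)/2)], giving spherical excess E = 1.7329 rad.
Area = E·R² = 1.7329 × (3389.5)² ≈ 19908336 km².

19908336 km²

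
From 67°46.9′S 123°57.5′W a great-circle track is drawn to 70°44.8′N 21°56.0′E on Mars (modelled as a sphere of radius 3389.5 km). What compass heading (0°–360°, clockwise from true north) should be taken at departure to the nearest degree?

Δλ = 145.892° = 2.5463 rad.
y = sin Δλ · cos φ₂ = (0.5608)(0.3297) = 0.1849
x = cos φ₁ sin φ₂ − sin φ₁ cos φ₂ cos Δλ = (0.3781)(0.9441) − (-0.9257)(0.3297)(-0.8280) = 0.1042
θ = atan2(y, x) = 60.59°, so the bearing is 61°.

61°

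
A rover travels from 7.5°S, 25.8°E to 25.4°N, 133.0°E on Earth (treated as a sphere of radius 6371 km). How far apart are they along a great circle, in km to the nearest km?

With latitudes φ₁ = -7.500°, φ₂ = 25.400° and longitude difference Δλ = 107.200°:
cos c = sin φ₁ sin φ₂ + cos φ₁ cos φ₂ cos Δλ = (-0.1305)(0.4289) + (0.9914)(0.9033)(-0.2957) = -0.32083,
so c = arccos(-0.32083) = 1.89740 rad.
Distance = R·c = 6371 × 1.8974 ≈ 12088 km.

12088 km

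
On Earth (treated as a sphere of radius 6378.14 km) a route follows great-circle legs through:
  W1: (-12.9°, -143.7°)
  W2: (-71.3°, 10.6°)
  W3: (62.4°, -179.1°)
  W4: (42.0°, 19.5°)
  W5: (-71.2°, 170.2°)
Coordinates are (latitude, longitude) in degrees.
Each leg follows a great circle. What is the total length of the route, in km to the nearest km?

54133 km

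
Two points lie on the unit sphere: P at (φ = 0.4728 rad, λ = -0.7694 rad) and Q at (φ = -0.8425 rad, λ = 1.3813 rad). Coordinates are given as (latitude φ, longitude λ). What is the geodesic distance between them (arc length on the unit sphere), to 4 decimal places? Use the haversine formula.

With latitudes φ₁ = 27.089°, φ₂ = -48.272° and longitude difference Δλ = 123.226°:
Haversine: a = sin²(Δφ/2) + cos φ₁ cos φ₂ sin²(Δλ/2) = 0.3736 + (0.8903)(0.6656)(0.7740) = 0.83228.
Central angle c = 2·arcsin(√a) = 2.29770 rad.
On the unit sphere the arc length equals the central angle: 2.2977.

2.2977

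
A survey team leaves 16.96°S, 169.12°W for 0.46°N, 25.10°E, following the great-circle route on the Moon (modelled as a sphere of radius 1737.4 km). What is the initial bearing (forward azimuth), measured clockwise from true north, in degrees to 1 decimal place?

221.8°

Δλ = -165.780° = -2.8934 rad.
y = sin Δλ · cos φ₂ = (-0.2456)(1.0000) = -0.2456
x = cos φ₁ sin φ₂ − sin φ₁ cos φ₂ cos Δλ = (0.9565)(0.0080) − (-0.2917)(1.0000)(-0.9694) = -0.2751
θ = atan2(y, x) = -138.24°; adding 360° gives 221.8°.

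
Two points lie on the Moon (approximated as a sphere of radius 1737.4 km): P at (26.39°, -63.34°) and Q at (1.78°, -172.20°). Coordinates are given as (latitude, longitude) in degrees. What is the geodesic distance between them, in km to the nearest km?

3214 km

In radians: φ₁ = 0.4606, φ₂ = 0.0311, Δλ = -108.860° = -1.9000 rad.
cos c = sin φ₁ sin φ₂ + cos φ₁ cos φ₂ cos Δλ = (0.4445)(0.0311) + (0.8958)(0.9995)(-0.3233) = -0.27562,
so c = arccos(-0.27562) = 1.85004 rad.
Distance = R·c = 1737.4 × 1.8500 ≈ 3214 km.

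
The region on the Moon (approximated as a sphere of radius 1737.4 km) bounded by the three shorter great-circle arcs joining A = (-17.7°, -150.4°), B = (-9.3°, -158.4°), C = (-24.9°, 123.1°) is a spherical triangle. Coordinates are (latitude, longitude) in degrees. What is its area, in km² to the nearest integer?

Side lengths (central angles): a = 1.3217, b = 1.3890, c = 0.1997 rad; semiperimeter s = 1.4552.
By l'Huilier's theorem, tan(E/4) = √[tan(s/2) tan((s−a)/2) tan((s−b)/2) tan((s−c)/2)], giving spherical excess E = 0.1512 rad.
Area = E·R² = 0.1512 × (1737.4)² ≈ 456516 km².

456516 km²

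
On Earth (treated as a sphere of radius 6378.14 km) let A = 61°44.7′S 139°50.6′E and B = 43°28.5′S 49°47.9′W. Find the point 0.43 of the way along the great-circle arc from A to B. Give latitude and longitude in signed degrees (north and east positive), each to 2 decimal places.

-84.76°, -87.27°

Central angle δ = 1.3001 rad. Interpolating on the sphere with fraction f = 0.43:
P = [sin((1−f)δ)·A + sin(fδ)·B] / sin δ = 0.7006·A + 0.5504·B in Cartesian coordinates,
giving P = (0.0043, -0.0912, -0.9958), i.e. latitude -84.76°, longitude -87.27°.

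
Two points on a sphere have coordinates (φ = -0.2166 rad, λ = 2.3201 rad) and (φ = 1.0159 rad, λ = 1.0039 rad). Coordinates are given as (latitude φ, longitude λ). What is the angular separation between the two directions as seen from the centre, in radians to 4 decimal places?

1.6239 rad

With latitudes φ₁ = -12.410°, φ₂ = 58.207° and longitude difference Δλ = -75.413°:
cos c = sin φ₁ sin φ₂ + cos φ₁ cos φ₂ cos Δλ = (-0.2149)(0.8500) + (0.9766)(0.5269)(0.2519) = -0.05307,
so c = arccos(-0.05307) = 1.62389 rad.
So the angular separation is 1.6239 rad.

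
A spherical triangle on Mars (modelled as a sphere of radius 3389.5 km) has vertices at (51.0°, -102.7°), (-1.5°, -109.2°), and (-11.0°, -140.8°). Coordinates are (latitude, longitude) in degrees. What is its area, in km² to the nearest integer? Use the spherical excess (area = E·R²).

Side lengths (central angles): a = 0.5721, b = 1.2262, c = 0.9214 rad; semiperimeter s = 1.3598.
By l'Huilier's theorem, tan(E/4) = √[tan(s/2) tan((s−a)/2) tan((s−b)/2) tan((s−c)/2)], giving spherical excess E = 0.2826 rad.
Area = E·R² = 0.2826 × (3389.5)² ≈ 3247178 km².

3247178 km²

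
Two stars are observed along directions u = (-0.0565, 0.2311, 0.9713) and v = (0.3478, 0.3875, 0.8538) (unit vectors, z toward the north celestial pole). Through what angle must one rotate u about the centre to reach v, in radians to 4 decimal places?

0.4530 rad

u·v = 0.8992; |u| = 1.0000, |v| = 1.0000.
cos θ = (u·v)/(|u||v|) = 0.8991, so θ = 0.4530 rad.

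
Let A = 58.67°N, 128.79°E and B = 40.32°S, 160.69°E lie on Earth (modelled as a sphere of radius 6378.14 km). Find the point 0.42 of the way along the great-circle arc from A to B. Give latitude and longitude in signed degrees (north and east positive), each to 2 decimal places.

Central angle δ = 1.7887 rad. Interpolating on the sphere with fraction f = 0.42:
P = [sin((1−f)δ)·A + sin(fδ)·B] / sin δ = 0.8819·A + 0.6991·B in Cartesian coordinates,
giving P = (-0.7903, 0.5337, 0.3010), i.e. latitude 17.52°, longitude 145.97°.

17.52°, 145.97°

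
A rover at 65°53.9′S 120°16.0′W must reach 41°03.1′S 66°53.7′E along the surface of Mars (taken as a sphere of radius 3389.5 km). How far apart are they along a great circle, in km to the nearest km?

Let φ₁ = -1.1501 rad, φ₂ = -0.7165 rad, and Δλ = -3.0166 rad.
cos c = sin φ₁ sin φ₂ + cos φ₁ cos φ₂ cos Δλ = (-0.9128)(-0.6567) + (0.4084)(0.7541)(-0.9922) = 0.29394,
so c = arccos(0.29394) = 1.27245 rad.
Distance = R·c = 3389.5 × 1.2725 ≈ 4313 km.

4313 km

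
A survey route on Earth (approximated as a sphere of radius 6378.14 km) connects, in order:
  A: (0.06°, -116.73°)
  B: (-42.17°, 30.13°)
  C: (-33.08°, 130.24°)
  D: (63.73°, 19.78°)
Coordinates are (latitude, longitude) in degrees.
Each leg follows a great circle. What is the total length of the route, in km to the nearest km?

36930 km

Leg A→B: central angle 2.2412 rad, distance 14294.7 km.
Leg B→C: central angle 1.3105 rad, distance 8358.3 km.
Leg C→D: central angle 2.2384 rad, distance 14276.6 km.
Total: 14294.7 + 8358.3 + 14276.6 ≈ 36930 km.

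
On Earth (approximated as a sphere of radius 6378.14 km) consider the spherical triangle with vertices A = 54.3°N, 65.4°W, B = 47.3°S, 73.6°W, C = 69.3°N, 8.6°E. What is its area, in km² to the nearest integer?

23623313 km²

Side lengths (central angles): a = 2.2849, b = 0.6155, c = 1.7774 rad; semiperimeter s = 2.3389.
By l'Huilier's theorem, tan(E/4) = √[tan(s/2) tan((s−a)/2) tan((s−b)/2) tan((s−c)/2)], giving spherical excess E = 0.5807 rad.
Area = E·R² = 0.5807 × (6378.14)² ≈ 23623313 km².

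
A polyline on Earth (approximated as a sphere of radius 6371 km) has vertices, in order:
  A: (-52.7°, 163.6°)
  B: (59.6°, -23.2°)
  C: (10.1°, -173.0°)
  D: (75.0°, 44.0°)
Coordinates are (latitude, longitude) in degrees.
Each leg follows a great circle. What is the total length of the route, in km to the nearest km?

Leg A→B: central angle 3.0044 rad, distance 19140.9 km.
Leg B→C: central angle 1.8539 rad, distance 11811.1 km.
Leg C→D: central angle 1.6049 rad, distance 10224.9 km.
Total: 19140.9 + 11811.1 + 10224.9 ≈ 41177 km.

41177 km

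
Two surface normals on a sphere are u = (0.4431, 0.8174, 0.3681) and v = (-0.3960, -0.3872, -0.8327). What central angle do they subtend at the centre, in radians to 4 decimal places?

2.4955 rad

u·v = -0.7985; |u| = 1.0000, |v| = 1.0001.
cos θ = (u·v)/(|u||v|) = -0.7984, so θ = 2.4955 rad.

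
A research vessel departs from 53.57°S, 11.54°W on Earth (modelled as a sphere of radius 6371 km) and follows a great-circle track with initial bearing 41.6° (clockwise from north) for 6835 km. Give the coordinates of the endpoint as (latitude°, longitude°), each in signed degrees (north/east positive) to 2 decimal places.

0.33°, 24.14°

Angular distance δ = d/R = 6835/6371 = 1.07283 rad; initial bearing θ = 0.7261 rad.
sin φ₂ = sin φ₁ cos δ + cos φ₁ sin δ cos θ = (-0.8046)(0.4776) + (0.5938)(0.8786)(0.7478) = 0.0058, so φ₂ = 0.33°.
Δλ = atan2(sin θ sin δ cos φ₁, cos δ − sin φ₁ sin φ₂) = atan2(0.3464, 0.4823) = 35.683°.
λ₂ = -11.540° + 35.683° = 24.14°.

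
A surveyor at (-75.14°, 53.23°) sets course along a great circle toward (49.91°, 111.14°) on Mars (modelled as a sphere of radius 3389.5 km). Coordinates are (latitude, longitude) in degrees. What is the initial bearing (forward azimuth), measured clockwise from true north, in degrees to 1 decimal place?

46.0°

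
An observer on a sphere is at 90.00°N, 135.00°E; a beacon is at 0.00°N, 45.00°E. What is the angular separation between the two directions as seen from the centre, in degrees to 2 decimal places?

90.00°

In radians: φ₁ = 1.5708, φ₂ = 0.0000, Δλ = -90.000° = -1.5708 rad.
Haversine: a = sin²(Δφ/2) + cos φ₁ cos φ₂ sin²(Δλ/2) = 0.5000 + (0.0000)(1.0000)(0.5000) = 0.50000.
Central angle c = 2·arcsin(√a) = 1.57080 rad.
So the angular separation is 90.00°.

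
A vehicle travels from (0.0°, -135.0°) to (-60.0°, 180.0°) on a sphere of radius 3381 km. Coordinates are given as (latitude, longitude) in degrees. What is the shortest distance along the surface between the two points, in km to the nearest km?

With latitudes φ₁ = 0.000°, φ₂ = -60.000° and longitude difference Δλ = -45.000°:
cos c = sin φ₁ sin φ₂ + cos φ₁ cos φ₂ cos Δλ = (0.0000)(-0.8660) + (1.0000)(0.5000)(0.7071) = 0.35355,
so c = arccos(0.35355) = 1.20943 rad.
Distance = R·c = 3381 × 1.2094 ≈ 4089 km.

4089 km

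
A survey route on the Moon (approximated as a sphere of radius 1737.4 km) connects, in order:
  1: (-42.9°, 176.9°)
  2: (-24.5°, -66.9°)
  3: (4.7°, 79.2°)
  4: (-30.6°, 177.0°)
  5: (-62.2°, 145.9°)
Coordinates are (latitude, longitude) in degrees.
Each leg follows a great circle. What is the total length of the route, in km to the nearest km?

11192 km

Leg 1→2: central angle 1.5828 rad, distance 2750.0 km.
Leg 2→3: central angle 2.4763 rad, distance 4302.3 km.
Leg 3→4: central angle 1.7296 rad, distance 3005.0 km.
Leg 4→5: central angle 0.6534 rad, distance 1135.2 km.
Total: 2750.0 + 4302.3 + 3005.0 + 1135.2 ≈ 11192 km.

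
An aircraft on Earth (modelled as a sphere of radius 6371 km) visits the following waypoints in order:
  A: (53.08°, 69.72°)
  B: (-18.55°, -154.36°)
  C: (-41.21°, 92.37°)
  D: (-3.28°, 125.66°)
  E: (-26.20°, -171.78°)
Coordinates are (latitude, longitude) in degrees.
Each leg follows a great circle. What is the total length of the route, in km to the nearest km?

Leg A→B: central angle 2.2962 rad, distance 14629.1 km.
Leg B→C: central angle 1.6430 rad, distance 10467.8 km.
Leg C→D: central angle 0.8426 rad, distance 5368.3 km.
Leg D→E: central angle 1.1174 rad, distance 7118.7 km.
Total: 14629.1 + 10467.8 + 5368.3 + 7118.7 ≈ 37584 km.

37584 km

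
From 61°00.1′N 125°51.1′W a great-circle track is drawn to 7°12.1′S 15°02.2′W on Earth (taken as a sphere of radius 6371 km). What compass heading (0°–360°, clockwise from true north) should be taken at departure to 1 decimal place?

75.1°

Δλ = 110.815° = 1.9341 rad.
y = sin Δλ · cos φ₂ = (0.9347)(0.9921) = 0.9274
x = cos φ₁ sin φ₂ − sin φ₁ cos φ₂ cos Δλ = (0.4848)(-0.1254) − (0.8746)(0.9921)(-0.3554) = 0.2476
θ = atan2(y, x) = 75.05°, so the bearing is 75.1°.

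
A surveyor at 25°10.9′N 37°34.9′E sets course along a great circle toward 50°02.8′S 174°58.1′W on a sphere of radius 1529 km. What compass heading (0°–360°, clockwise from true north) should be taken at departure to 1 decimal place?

143.3°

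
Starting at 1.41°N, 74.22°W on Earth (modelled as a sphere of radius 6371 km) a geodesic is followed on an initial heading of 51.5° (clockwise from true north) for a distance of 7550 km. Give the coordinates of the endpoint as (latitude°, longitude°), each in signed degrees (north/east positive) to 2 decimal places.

35.86°, -10.75°

Angular distance δ = d/R = 7550/6371 = 1.18506 rad; initial bearing θ = 0.8988 rad.
sin φ₂ = sin φ₁ cos δ + cos φ₁ sin δ cos θ = (0.0246)(0.3762) + (0.9997)(0.9265)(0.6225) = 0.5859, so φ₂ = 35.86°.
Δλ = atan2(sin θ sin δ cos φ₁, cos δ − sin φ₁ sin φ₂) = atan2(0.7249, 0.3618) = 63.474°.
λ₂ = -74.220° + 63.474° = -10.75°.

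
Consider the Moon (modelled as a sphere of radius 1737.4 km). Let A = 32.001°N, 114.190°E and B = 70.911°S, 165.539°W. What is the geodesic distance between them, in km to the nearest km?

3548 km

In radians: φ₁ = 0.5585, φ₂ = -1.2376, Δλ = 80.271° = 1.4010 rad.
cos c = sin φ₁ sin φ₂ + cos φ₁ cos φ₂ cos Δλ = (0.5299)(-0.9450) + (0.8480)(0.3270)(0.1690) = -0.45393,
so c = arccos(-0.45393) = 2.04196 rad.
Distance = R·c = 1737.4 × 2.0420 ≈ 3548 km.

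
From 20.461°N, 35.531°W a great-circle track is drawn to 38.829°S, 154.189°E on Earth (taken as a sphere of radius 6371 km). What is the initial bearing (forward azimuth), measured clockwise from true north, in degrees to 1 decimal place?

With φ₁ = 0.3571, φ₂ = -0.6777, Δλ = -2.9719 rad, the forward-azimuth formula gives
θ = atan2( sin Δλ cos φ₂ , cos φ₁ sin φ₂ − sin φ₁ cos φ₂ cos Δλ ) = atan2(-0.1315, -0.3190) = -157.60°.
Adding 360° brings this into [0°, 360°): 202.4°.

202.4°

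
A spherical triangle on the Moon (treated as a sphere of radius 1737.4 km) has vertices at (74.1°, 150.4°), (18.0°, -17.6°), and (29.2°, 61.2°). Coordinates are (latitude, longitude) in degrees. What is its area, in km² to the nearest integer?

2576405 km²

Side lengths (central angles): a = 1.2535, b = 1.0786, c = 1.5284 rad; semiperimeter s = 1.9303.
By l'Huilier's theorem, tan(E/4) = √[tan(s/2) tan((s−a)/2) tan((s−b)/2) tan((s−c)/2)], giving spherical excess E = 0.8535 rad.
Area = E·R² = 0.8535 × (1737.4)² ≈ 2576405 km².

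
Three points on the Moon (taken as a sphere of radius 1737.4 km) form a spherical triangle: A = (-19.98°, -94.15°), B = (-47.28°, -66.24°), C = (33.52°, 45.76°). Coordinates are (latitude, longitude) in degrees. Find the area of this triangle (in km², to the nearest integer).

Side lengths (central angles): a = 2.2365, b = 2.4785, c = 0.6190 rad; semiperimeter s = 2.6670.
By l'Huilier's theorem, tan(E/4) = √[tan(s/2) tan((s−a)/2) tan((s−b)/2) tan((s−c)/2)], giving spherical excess E = 1.4339 rad.
Area = E·R² = 1.4339 × (1737.4)² ≈ 4328384 km².

4328384 km²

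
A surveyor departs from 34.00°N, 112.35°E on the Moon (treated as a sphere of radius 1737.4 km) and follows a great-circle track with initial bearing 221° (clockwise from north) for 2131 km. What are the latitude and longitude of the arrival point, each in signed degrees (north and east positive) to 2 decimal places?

-23.59°, 69.98°

Angular distance δ = d/R = 2131/1737.4 = 1.22655 rad; initial bearing θ = 3.8572 rad.
sin φ₂ = sin φ₁ cos δ + cos φ₁ sin δ cos θ = (0.5592)(0.3375) + (0.8290)(0.9413)(-0.7547) = -0.4002, so φ₂ = -23.59°.
Δλ = atan2(sin θ sin δ cos φ₁, cos δ − sin φ₁ sin φ₂) = atan2(-0.5120, 0.5613) = -42.369°.
λ₂ = 112.350° − 42.369° = 69.98°.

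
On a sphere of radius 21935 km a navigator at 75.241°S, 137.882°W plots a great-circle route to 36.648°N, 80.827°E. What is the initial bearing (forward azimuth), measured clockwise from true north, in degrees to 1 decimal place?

Δλ = -141.291° = -2.4660 rad.
y = sin Δλ · cos φ₂ = (-0.6254)(0.8023) = -0.5017
x = cos φ₁ sin φ₂ − sin φ₁ cos φ₂ cos Δλ = (0.2548)(0.5969) − (-0.9670)(0.8023)(-0.7803) = -0.4534
θ = atan2(y, x) = -132.10°; adding 360° gives 227.9°.

227.9°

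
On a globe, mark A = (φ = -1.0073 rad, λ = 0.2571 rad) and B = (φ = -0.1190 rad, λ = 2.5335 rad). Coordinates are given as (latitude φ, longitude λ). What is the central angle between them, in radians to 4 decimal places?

1.8168 rad

With latitudes φ₁ = -57.714°, φ₂ = -6.818° and longitude difference Δλ = 130.428°:
Haversine: a = sin²(Δφ/2) + cos φ₁ cos φ₂ sin²(Δλ/2) = 0.1846 + (0.5341)(0.9929)(0.8242) = 0.62179.
Central angle c = 2·arcsin(√a) = 1.81685 rad.
So the angular separation is 1.8168 rad.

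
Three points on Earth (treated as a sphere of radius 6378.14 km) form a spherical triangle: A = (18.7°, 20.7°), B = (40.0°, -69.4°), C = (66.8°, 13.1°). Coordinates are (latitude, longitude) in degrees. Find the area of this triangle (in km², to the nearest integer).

Side lengths (central angles): a = 0.8890, b = 0.8439, c = 1.3645 rad; semiperimeter s = 1.5487.
By l'Huilier's theorem, tan(E/4) = √[tan(s/2) tan((s−a)/2) tan((s−b)/2) tan((s−c)/2)], giving spherical excess E = 0.4250 rad.
Area = E·R² = 0.4250 × (6378.14)² ≈ 17288628 km².

17288628 km²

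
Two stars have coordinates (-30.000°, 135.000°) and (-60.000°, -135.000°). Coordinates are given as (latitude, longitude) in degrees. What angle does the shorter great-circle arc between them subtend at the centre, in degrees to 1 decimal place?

64.3°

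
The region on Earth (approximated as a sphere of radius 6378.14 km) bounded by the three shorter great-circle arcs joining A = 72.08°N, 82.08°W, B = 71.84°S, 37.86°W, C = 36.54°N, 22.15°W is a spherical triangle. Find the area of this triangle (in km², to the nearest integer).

Side lengths (central angles): a = 1.9015, b = 0.8088, c = 2.5596 rad; semiperimeter s = 2.6349.
By l'Huilier's theorem, tan(E/4) = √[tan(s/2) tan((s−a)/2) tan((s−b)/2) tan((s−c)/2)], giving spherical excess E = 1.0512 rad.
Area = E·R² = 1.0512 × (6378.14)² ≈ 42765161 km².

42765161 km²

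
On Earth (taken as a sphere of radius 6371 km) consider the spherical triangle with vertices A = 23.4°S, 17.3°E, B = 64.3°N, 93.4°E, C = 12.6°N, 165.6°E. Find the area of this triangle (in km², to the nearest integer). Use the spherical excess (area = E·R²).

Side lengths (central angles): a = 1.2388, b = 2.5843, c = 1.8362 rad; semiperimeter s = 2.8296.
By l'Huilier's theorem, tan(E/4) = √[tan(s/2) tan((s−a)/2) tan((s−b)/2) tan((s−c)/2)], giving spherical excess E = 2.3291 rad.
Area = E·R² = 2.3291 × (6371)² ≈ 94536982 km².

94536982 km²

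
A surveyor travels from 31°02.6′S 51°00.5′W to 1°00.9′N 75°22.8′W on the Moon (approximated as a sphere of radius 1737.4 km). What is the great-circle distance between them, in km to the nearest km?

1199 km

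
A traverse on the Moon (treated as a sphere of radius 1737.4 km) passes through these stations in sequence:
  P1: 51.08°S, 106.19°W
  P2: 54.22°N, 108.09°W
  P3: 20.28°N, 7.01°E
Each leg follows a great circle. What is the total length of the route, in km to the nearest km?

5838 km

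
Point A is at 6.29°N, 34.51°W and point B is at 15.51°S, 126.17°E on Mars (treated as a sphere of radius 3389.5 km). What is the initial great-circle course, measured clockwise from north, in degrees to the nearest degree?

With φ₁ = 0.1098, φ₂ = -0.2707, Δλ = 2.8044 rad, the forward-azimuth formula gives
θ = atan2( sin Δλ cos φ₂ , cos φ₁ sin φ₂ − sin φ₁ cos φ₂ cos Δλ ) = atan2(0.3188, -0.1662) = 117.53°.
So the initial bearing is 118°.

118°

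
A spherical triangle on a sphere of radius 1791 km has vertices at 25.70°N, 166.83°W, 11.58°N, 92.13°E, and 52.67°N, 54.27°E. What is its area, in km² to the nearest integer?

3094954 km²

Side lengths (central angles): a = 0.8910, b = 1.6378, c = 1.6529 rad; semiperimeter s = 2.0908.
By l'Huilier's theorem, tan(E/4) = √[tan(s/2) tan((s−a)/2) tan((s−b)/2) tan((s−c)/2)], giving spherical excess E = 0.9649 rad.
Area = E·R² = 0.9649 × (1791)² ≈ 3094954 km².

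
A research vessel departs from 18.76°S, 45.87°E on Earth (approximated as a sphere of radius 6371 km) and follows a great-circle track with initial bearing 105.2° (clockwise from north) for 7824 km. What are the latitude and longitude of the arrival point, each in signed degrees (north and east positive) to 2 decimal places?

Angular distance δ = d/R = 7824/6371 = 1.22806 rad; initial bearing θ = 1.8361 rad.
sin φ₂ = sin φ₁ cos δ + cos φ₁ sin δ cos θ = (-0.3216)(0.3361) + (0.9469)(0.9418)(-0.2622) = -0.3419, so φ₂ = -19.99°.
Δλ = atan2(sin θ sin δ cos φ₁, cos δ − sin φ₁ sin φ₂) = atan2(0.8606, 0.2261) = 75.280°.
λ₂ = 45.870° + 75.280° = 121.15°.

-19.99°, 121.15°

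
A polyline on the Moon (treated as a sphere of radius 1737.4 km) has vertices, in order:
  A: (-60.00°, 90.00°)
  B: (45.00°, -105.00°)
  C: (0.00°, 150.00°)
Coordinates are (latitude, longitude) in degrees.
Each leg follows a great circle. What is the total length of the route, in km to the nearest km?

Leg A→B: central angle 2.8367 rad, distance 4928.5 km.
Leg B→C: central angle 1.7548 rad, distance 3048.9 km.
Total: 4928.5 + 3048.9 ≈ 7977 km.

7977 km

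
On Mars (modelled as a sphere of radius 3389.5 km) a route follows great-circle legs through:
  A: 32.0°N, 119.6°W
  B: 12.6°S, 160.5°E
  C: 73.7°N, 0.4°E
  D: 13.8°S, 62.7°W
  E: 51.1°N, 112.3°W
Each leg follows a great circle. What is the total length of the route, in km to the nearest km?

Leg A→B: central angle 1.5413 rad, distance 5224.1 km.
Leg B→C: central angle 2.0566 rad, distance 6970.9 km.
Leg C→D: central angle 1.6766 rad, distance 5682.9 km.
Leg D→E: central angle 1.3596 rad, distance 4608.4 km.
Total: 5224.1 + 6970.9 + 5682.9 + 4608.4 ≈ 22486 km.

22486 km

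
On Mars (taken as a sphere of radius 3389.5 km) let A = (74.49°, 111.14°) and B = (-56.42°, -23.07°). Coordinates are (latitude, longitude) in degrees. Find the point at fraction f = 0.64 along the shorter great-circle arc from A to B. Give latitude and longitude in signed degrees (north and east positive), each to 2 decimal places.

-3.48°, -1.05°

Central angle δ = 2.7043 rad. Interpolating on the sphere with fraction f = 0.64:
P = [sin((1−f)δ)·A + sin(fδ)·B] / sin δ = 1.9526·A + 2.3313·B in Cartesian coordinates,
giving P = (0.9980, -0.0183, -0.0607), i.e. latitude -3.48°, longitude -1.05°.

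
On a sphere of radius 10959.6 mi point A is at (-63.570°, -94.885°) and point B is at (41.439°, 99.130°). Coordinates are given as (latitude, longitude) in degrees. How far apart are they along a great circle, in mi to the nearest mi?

29917 mi

Let φ₁ = -1.1095 rad, φ₂ = 0.7232 rad, and Δλ = -2.8970 rad.
cos c = sin φ₁ sin φ₂ + cos φ₁ cos φ₂ cos Δλ = (-0.8955)(0.6618) + (0.4451)(0.7497)(-0.9702) = -0.91639,
so c = arccos(-0.91639) = 2.72977 rad.
Distance = R·c = 10959.6 × 2.7298 ≈ 29917 mi.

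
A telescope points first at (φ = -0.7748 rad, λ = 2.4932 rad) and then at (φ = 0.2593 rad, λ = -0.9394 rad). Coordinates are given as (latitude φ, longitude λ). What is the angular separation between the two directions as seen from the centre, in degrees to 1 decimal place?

147.2°

With latitudes φ₁ = -44.393°, φ₂ = 14.857° and longitude difference Δλ = 163.327°:
Haversine: a = sin²(Δφ/2) + cos φ₁ cos φ₂ sin²(Δλ/2) = 0.2444 + (0.7146)(0.9666)(0.9790) = 0.92050.
Central angle c = 2·arcsin(√a) = 2.56994 rad.
So the angular separation is 147.2°.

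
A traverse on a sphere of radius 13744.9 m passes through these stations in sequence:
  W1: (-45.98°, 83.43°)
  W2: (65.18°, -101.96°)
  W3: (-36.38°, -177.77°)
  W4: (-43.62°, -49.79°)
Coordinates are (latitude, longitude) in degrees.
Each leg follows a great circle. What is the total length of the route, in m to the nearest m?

87508 m

Leg W1→W2: central angle 2.8026 rad, distance 38521.3 m.
Leg W2→W3: central angle 2.0437 rad, distance 28090.9 m.
Leg W3→W4: central angle 1.5203 rad, distance 20895.8 m.
Total: 38521.3 + 28090.9 + 20895.8 ≈ 87508 m.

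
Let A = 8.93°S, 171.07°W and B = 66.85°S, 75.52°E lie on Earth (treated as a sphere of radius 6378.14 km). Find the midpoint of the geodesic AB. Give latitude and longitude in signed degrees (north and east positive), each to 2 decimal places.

Central angle δ = 1.5824 rad. Interpolating on the sphere with fraction f = 0.5:
P = [sin((1−f)δ)·A + sin(fδ)·B] / sin δ = 0.7112·A + 0.7112·B in Cartesian coordinates,
giving P = (-0.6242, 0.1617, -0.7644), i.e. latitude -49.85°, longitude 165.48°.

-49.85°, 165.48°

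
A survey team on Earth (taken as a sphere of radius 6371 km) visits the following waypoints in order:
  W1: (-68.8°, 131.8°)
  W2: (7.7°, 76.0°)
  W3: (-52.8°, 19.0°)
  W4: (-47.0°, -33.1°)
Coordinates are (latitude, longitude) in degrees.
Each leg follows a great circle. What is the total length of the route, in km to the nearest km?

Leg W1→W2: central angle 1.4942 rad, distance 9519.6 km.
Leg W2→W3: central angle 1.3494 rad, distance 8597.0 km.
Leg W3→W4: central angle 0.5811 rad, distance 3702.4 km.
Total: 9519.6 + 8597.0 + 3702.4 ≈ 21819 km.

21819 km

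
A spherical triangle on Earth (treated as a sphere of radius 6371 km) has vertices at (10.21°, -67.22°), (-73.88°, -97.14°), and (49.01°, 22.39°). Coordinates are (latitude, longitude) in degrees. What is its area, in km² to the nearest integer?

Side lengths (central angles): a = 2.5234, b = 1.4322, c = 1.5042 rad; semiperimeter s = 2.7299.
By l'Huilier's theorem, tan(E/4) = √[tan(s/2) tan((s−a)/2) tan((s−b)/2) tan((s−c)/2)], giving spherical excess E = 1.9004 rad.
Area = E·R² = 1.9004 × (6371)² ≈ 77135884 km².

77135884 km²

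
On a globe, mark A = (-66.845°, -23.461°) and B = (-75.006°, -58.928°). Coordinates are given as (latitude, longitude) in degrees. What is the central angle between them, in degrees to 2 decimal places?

With latitudes φ₁ = -66.845°, φ₂ = -75.006° and longitude difference Δλ = -35.467°:
cos c = sin φ₁ sin φ₂ + cos φ₁ cos φ₂ cos Δλ = (-0.9194)(-0.9660) + (0.3932)(0.2587)(0.8144) = 0.97100,
so c = arccos(0.97100) = 0.24143 rad.
So the angular separation is 13.83°.

13.83°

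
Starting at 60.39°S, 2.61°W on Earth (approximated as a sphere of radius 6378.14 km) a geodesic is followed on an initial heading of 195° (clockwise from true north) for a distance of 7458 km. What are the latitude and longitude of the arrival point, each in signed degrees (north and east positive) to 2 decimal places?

-51.17°, -160.28°

Angular distance δ = d/R = 7458/6378.14 = 1.16931 rad; initial bearing θ = 3.4034 rad.
sin φ₂ = sin φ₁ cos δ + cos φ₁ sin δ cos θ = (-0.8694)(0.3908) + (0.4941)(0.9205)(-0.9659) = -0.7791, so φ₂ = -51.17°.
Δλ = atan2(sin θ sin δ cos φ₁, cos δ − sin φ₁ sin φ₂) = atan2(-0.1177, -0.2865) = -157.667°.
λ₂ = -2.610° − 157.667° = -160.28°.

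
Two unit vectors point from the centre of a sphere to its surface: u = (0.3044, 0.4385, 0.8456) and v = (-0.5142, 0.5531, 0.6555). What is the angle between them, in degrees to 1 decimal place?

50.2°

u·v = 0.6403; |u| = 1.0000, |v| = 1.0000.
cos θ = (u·v)/(|u||v|) = 0.6403, so θ = 50.2°.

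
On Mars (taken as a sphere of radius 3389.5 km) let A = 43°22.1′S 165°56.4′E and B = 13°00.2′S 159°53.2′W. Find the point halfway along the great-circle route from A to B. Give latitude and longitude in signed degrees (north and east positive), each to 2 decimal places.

Central angle δ = 0.7369 rad. Interpolating on the sphere with fraction f = 0.5:
P = [sin((1−f)δ)·A + sin(fδ)·B] / sin δ = 0.5360·A + 0.5360·B in Cartesian coordinates,
giving P = (-0.8683, -0.0849, -0.4886), i.e. latitude -29.25°, longitude -174.41°.

-29.25°, -174.41°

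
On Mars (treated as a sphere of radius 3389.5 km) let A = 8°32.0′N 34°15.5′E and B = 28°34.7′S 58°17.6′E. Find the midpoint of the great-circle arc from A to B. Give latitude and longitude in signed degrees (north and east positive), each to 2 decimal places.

-10.24°, 45.55°

The central angle between A and B is δ = 0.7639 rad.
With f = 0.5, the slerp weights are sin((1−f)δ)/sin δ = 0.5388 and sin(fδ)/sin δ = 0.5388.
Weighted sum of the unit vectors: (0.5388)·(0.8174,0.5567,0.1484) + (0.5388)·(0.4615,0.7471,-0.4784) = (0.6891, 0.7025, -0.1778).
Converting back: φ = atan2(z, √(x²+y²)) = -10.24°, λ = atan2(y, x) = 45.55°.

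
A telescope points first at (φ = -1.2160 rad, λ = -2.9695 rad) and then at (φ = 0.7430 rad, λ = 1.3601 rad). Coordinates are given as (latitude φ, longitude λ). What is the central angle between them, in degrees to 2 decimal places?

With latitudes φ₁ = -69.672°, φ₂ = 42.571° and longitude difference Δλ = -111.932°:
cos c = sin φ₁ sin φ₂ + cos φ₁ cos φ₂ cos Δλ = (-0.9377)(0.6765) + (0.3474)(0.7364)(-0.3735) = -0.72992,
so c = arccos(-0.72992) = 2.38901 rad.
So the angular separation is 136.88°.

136.88°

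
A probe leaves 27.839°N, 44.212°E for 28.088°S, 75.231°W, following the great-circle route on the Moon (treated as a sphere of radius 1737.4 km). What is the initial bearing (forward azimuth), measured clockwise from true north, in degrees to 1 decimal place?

254.4°

With φ₁ = 0.4859, φ₂ = -0.4902, Δλ = -2.0847 rad, the forward-azimuth formula gives
θ = atan2( sin Δλ cos φ₂ , cos φ₁ sin φ₂ − sin φ₁ cos φ₂ cos Δλ ) = atan2(-0.7683, -0.2138) = -105.55°.
Adding 360° brings this into [0°, 360°): 254.4°.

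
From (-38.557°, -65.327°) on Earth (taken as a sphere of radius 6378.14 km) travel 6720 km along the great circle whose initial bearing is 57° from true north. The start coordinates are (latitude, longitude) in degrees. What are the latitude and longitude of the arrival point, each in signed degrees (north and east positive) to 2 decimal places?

Angular distance δ = d/R = 6720/6378.14 = 1.05360 rad; initial bearing θ = 0.9948 rad.
sin φ₂ = sin φ₁ cos δ + cos φ₁ sin δ cos θ = (-0.6233)(0.4944) + (0.7820)(0.8692)(0.5446) = 0.0620, so φ₂ = 3.56°.
Δλ = atan2(sin θ sin δ cos φ₁, cos δ − sin φ₁ sin φ₂) = atan2(0.5701, 0.5331) = 46.919°.
λ₂ = -65.327° + 46.919° = -18.41°.

3.56°, -18.41°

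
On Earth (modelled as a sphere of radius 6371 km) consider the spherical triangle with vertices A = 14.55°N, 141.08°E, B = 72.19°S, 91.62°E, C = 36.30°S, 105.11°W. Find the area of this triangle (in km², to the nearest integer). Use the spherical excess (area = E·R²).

Side lengths (central angles): a = 1.2371, b = 2.0529, c = 1.6176 rad; semiperimeter s = 2.4538.
By l'Huilier's theorem, tan(E/4) = √[tan(s/2) tan((s−a)/2) tan((s−b)/2) tan((s−c)/2)], giving spherical excess E = 1.5870 rad.
Area = E·R² = 1.5870 × (6371)² ≈ 64415368 km².

64415368 km²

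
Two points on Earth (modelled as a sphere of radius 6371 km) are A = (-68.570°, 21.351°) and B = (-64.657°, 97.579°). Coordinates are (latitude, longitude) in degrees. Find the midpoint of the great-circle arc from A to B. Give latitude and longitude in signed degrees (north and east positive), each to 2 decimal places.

-71.18°, 63.01°

Central angle δ = 0.4981 rad. Interpolating on the sphere with fraction f = 0.5:
P = [sin((1−f)δ)·A + sin(fδ)·B] / sin δ = 0.5159·A + 0.5159·B in Cartesian coordinates,
giving P = (0.1464, 0.2875, -0.9465), i.e. latitude -71.18°, longitude 63.01°.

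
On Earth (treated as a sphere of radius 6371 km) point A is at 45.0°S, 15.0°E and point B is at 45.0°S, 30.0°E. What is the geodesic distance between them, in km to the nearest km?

In radians: φ₁ = -0.7854, φ₂ = -0.7854, Δλ = 15.000° = 0.2618 rad.
cos c = sin φ₁ sin φ₂ + cos φ₁ cos φ₂ cos Δλ = (-0.7071)(-0.7071) + (0.7071)(0.7071)(0.9659) = 0.98296,
so c = arccos(0.98296) = 0.18485 rad.
Distance = R·c = 6371 × 0.1849 ≈ 1178 km.

1178 km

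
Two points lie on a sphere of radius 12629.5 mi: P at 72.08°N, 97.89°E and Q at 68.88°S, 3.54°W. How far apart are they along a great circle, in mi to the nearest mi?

34264 mi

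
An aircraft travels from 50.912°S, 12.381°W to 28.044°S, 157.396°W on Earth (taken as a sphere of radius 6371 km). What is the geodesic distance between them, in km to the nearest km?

With latitudes φ₁ = -50.912°, φ₂ = -28.044° and longitude difference Δλ = -145.015°:
cos c = sin φ₁ sin φ₂ + cos φ₁ cos φ₂ cos Δλ = (-0.7762)(-0.4701) + (0.6305)(0.8826)(-0.8193) = -0.09101,
so c = arccos(-0.09101) = 1.66193 rad.
Distance = R·c = 6371 × 1.6619 ≈ 10588 km.

10588 km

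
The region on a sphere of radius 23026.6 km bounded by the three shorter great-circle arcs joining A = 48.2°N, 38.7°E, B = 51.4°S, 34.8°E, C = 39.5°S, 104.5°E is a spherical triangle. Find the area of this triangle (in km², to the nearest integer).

561229130 km²

Side lengths (central angles): a = 0.8445, b = 1.8373, c = 1.7393 rad; semiperimeter s = 2.2105.
By l'Huilier's theorem, tan(E/4) = √[tan(s/2) tan((s−a)/2) tan((s−b)/2) tan((s−c)/2)], giving spherical excess E = 1.0585 rad.
Area = E·R² = 1.0585 × (23026.6)² ≈ 561229130 km².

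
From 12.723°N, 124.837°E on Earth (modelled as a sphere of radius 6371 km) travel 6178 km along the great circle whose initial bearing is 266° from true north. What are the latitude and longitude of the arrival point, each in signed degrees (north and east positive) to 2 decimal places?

3.92°, 69.28°

Angular distance δ = d/R = 6178/6371 = 0.96971 rad; initial bearing θ = 4.6426 rad.
sin φ₂ = sin φ₁ cos δ + cos φ₁ sin δ cos θ = (0.2202)(0.5655) + (0.9754)(0.8247)(-0.0698) = 0.0684, so φ₂ = 3.92°.
Δλ = atan2(sin θ sin δ cos φ₁, cos δ − sin φ₁ sin φ₂) = atan2(-0.8025, 0.5505) = -55.552°.
λ₂ = 124.837° − 55.552° = 69.28°.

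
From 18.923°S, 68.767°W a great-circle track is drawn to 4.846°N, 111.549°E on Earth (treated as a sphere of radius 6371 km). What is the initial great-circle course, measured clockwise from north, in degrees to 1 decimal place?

181.3°

Δλ = -179.684° = -3.1361 rad.
y = sin Δλ · cos φ₂ = (-0.0055)(0.9964) = -0.0055
x = cos φ₁ sin φ₂ − sin φ₁ cos φ₂ cos Δλ = (0.9460)(0.0845) − (-0.3243)(0.9964)(-1.0000) = -0.2432
θ = atan2(y, x) = -178.71°; adding 360° gives 181.3°.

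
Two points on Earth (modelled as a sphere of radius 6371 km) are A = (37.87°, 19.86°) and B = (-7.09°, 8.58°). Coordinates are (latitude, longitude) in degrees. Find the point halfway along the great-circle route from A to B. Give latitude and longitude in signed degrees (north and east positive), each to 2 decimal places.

Central angle δ = 0.8059 rad. Interpolating on the sphere with fraction f = 0.5:
P = [sin((1−f)δ)·A + sin(fδ)·B] / sin δ = 0.5435·A + 0.5435·B in Cartesian coordinates,
giving P = (0.9369, 0.2262, 0.2666), i.e. latitude 15.46°, longitude 13.58°.

15.46°, 13.58°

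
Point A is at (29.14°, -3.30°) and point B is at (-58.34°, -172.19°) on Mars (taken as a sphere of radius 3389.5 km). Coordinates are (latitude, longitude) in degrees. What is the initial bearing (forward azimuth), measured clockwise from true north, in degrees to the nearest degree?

Δλ = -168.890° = -2.9477 rad.
y = sin Δλ · cos φ₂ = (-0.1927)(0.5249) = -0.1011
x = cos φ₁ sin φ₂ − sin φ₁ cos φ₂ cos Δλ = (0.8734)(-0.8512) − (0.4869)(0.5249)(-0.9813) = -0.4926
θ = atan2(y, x) = -168.40°; adding 360° gives 192°.

192°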